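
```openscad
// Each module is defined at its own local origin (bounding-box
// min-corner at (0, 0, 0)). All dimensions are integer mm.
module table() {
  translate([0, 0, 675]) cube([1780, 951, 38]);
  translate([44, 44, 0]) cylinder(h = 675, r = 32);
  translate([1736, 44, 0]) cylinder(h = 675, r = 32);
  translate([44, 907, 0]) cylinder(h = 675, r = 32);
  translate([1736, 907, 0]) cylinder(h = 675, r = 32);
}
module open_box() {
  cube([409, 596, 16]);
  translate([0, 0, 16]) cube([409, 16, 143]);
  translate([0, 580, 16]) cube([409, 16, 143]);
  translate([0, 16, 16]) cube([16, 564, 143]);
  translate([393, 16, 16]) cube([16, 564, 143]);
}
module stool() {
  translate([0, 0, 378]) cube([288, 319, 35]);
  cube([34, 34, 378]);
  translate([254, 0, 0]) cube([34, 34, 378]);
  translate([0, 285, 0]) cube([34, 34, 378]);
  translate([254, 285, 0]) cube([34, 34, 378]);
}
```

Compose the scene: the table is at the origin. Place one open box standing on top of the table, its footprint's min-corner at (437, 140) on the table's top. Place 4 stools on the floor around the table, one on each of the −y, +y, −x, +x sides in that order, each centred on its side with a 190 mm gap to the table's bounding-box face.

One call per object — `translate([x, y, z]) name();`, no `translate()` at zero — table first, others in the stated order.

table();
translate([437, 140, 713]) open_box();
translate([746, -509, 0]) stool();
translate([746, 1141, 0]) stool();
translate([-478, 316, 0]) stool();
translate([1970, 316, 0]) stool();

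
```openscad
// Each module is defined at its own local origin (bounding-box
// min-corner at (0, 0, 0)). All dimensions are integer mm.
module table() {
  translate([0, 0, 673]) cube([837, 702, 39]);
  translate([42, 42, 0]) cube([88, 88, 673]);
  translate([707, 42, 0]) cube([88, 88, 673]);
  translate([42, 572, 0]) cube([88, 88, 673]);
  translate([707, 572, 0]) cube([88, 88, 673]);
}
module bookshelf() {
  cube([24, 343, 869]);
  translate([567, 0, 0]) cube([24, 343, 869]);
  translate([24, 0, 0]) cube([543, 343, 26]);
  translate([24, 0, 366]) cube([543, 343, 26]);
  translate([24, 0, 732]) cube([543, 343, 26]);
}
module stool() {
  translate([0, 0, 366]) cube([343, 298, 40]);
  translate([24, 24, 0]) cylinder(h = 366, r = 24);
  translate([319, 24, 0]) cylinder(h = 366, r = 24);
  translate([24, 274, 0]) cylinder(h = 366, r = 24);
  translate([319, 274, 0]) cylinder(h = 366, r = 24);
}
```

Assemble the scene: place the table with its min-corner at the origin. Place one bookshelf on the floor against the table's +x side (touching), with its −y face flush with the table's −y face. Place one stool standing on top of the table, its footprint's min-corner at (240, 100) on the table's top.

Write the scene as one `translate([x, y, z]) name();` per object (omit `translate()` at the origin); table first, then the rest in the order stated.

table();
translate([837, 0, 0]) bookshelf();
translate([240, 100, 712]) stool();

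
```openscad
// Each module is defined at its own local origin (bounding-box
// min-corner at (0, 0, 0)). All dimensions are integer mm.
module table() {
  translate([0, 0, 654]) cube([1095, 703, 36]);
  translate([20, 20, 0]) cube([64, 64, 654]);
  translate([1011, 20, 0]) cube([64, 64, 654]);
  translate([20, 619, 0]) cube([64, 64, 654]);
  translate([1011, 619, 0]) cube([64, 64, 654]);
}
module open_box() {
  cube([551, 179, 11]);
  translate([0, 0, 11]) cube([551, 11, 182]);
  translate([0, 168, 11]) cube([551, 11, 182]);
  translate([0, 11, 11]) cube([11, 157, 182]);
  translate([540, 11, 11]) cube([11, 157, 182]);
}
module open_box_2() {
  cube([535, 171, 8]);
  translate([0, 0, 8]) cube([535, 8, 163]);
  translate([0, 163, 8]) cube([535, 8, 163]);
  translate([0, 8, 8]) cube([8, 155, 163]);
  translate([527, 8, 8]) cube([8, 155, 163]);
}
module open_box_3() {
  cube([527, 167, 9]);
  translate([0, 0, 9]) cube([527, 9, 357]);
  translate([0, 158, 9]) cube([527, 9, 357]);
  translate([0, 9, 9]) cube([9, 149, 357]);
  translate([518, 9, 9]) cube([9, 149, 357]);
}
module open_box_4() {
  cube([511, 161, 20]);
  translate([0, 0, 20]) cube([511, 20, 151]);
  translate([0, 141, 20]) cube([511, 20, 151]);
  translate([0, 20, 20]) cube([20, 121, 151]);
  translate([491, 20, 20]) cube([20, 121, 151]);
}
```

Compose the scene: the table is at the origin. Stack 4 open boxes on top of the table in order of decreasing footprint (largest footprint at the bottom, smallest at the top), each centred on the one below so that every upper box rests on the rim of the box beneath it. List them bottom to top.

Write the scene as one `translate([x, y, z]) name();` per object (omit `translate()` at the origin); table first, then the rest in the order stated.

table();
translate([272, 262, 690]) open_box();
translate([280, 266, 883]) open_box_2();
translate([284, 268, 1054]) open_box_3();
translate([292, 271, 1420]) open_box_4();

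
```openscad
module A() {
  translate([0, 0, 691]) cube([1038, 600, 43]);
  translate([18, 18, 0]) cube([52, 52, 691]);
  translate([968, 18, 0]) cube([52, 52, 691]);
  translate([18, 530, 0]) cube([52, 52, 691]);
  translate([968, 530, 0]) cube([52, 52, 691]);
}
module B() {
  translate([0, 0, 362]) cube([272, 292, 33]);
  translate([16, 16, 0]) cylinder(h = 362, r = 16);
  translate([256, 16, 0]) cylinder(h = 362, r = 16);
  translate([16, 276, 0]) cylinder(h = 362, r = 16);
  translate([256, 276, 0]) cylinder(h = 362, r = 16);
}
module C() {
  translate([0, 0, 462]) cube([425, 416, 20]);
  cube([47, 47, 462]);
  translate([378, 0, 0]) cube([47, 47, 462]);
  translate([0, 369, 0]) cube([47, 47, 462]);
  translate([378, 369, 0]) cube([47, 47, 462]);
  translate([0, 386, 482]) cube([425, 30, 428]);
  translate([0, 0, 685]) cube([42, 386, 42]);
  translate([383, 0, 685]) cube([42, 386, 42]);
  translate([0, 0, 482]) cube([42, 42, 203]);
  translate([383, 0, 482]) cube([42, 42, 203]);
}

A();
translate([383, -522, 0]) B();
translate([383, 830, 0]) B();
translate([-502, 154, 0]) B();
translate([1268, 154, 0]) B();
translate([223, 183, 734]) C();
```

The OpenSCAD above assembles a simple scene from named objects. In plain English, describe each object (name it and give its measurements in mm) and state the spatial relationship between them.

A is a table: top 1038 mm (x) × 600 mm (y), 43 mm thick, upper face at z = 734 mm, on four 52×52 mm square legs, each inset 18 mm from the nearest pair of top edges, running from z = 0 to the bottom of the top.

B is a simple wooden stool: a rectangular seat 272 mm (x) by 292 mm (y), 33 mm thick, top face at z = 395 mm, on four round legs, each 32 mm in diameter. The legs rest on z = 0, each leg's axis is inset half a diameter from the nearest pair of seat edges (so the leg's bounding box is flush with the corner).

C is a chair: 425×416 mm seat, 20 mm thick, top at z = 482 mm, on four 47 mm square corner legs flush with the seat edges. A 30 mm thick backrest slab spans the full seat width, extending 428 mm above the seat top, its back face flush with the seat's +y edge. Two armrests of 42×42 mm section run along each side from the seat's front edge to the front of the backrest, top faces 245 mm above the seat top and outer faces flush with the seat's x-edges; a 42×42 mm post under the front of each armrest stands on the seat at the front corner.

Four stools sit around the table at the −y, +y, −x, +x sides. The chair is on top of the table.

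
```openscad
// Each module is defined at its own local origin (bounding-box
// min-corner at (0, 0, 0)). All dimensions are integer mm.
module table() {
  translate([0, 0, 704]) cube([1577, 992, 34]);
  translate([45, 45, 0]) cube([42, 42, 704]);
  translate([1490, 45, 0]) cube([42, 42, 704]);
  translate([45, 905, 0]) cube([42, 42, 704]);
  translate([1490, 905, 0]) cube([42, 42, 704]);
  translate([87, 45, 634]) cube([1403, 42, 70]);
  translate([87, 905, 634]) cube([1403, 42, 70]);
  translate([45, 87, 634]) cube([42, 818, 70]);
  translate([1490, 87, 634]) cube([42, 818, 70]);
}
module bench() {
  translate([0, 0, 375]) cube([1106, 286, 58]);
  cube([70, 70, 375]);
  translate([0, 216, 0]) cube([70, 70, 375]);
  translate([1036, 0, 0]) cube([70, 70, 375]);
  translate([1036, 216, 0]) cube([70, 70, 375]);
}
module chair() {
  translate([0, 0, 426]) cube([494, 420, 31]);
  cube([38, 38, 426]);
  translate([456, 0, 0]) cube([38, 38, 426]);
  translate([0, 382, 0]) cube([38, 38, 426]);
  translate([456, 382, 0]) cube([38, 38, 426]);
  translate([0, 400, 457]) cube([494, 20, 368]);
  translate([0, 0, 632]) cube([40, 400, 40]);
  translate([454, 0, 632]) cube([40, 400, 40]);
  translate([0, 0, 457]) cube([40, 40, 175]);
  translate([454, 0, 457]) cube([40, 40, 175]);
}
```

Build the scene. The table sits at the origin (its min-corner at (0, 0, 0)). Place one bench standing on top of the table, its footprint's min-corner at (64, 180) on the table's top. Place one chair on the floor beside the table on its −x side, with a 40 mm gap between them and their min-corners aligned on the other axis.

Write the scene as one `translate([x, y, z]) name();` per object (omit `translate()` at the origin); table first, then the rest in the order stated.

table();
translate([64, 180, 738]) bench();
translate([-534, 0, 0]) chair();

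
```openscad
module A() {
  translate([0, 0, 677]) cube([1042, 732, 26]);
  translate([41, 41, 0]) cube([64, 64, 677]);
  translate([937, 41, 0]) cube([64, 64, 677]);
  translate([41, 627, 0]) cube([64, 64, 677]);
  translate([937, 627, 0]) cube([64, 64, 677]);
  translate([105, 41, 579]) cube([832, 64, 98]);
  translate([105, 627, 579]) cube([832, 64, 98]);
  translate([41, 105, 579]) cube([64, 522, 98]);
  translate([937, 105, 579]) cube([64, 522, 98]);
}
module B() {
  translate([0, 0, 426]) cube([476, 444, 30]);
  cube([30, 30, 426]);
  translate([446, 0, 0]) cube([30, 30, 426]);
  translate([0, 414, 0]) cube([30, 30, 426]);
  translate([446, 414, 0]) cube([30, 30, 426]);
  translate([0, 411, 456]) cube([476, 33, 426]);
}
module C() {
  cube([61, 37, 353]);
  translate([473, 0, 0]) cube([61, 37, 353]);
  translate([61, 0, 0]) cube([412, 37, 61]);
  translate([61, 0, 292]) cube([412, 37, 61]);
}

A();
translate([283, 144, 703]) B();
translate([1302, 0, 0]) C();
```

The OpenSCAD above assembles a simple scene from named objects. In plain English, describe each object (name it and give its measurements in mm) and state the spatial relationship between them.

A is a table: top 1042 mm (x) × 732 mm (y), 26 mm thick, upper face at z = 703 mm, on four 64×64 mm square legs, each inset 41 mm from the nearest pair of top edges, running from z = 0 to the bottom of the top. Four apron rails, 64 mm thick and 98 mm tall, run between adjacent legs with their top edges flush with the underside of the top and their outer faces flush with the legs' outer faces.

B is a chair. The seat is a 476×444×30 mm slab with its top at z = 456 mm, on four 30×30 mm corner legs (flush with the seat edges, standing on z = 0). A flat backrest 33 mm thick, 426 mm tall, spans the full seat width and rises from the seat top along its +y edge, rear face flush with the rear of the seat.

C is a rectangular picture frame lying in the x–z plane (depth along y). The opening is 412 mm wide (x) by 231 mm tall (z), surrounded by a border 61 mm wide on all four sides. The frame is 37 mm deep and is made of two full-height vertical stiles with two horizontal rails fitted between them.

The chair is on top of the table, centred. The picture frame is on the floor beside the table on its +x side.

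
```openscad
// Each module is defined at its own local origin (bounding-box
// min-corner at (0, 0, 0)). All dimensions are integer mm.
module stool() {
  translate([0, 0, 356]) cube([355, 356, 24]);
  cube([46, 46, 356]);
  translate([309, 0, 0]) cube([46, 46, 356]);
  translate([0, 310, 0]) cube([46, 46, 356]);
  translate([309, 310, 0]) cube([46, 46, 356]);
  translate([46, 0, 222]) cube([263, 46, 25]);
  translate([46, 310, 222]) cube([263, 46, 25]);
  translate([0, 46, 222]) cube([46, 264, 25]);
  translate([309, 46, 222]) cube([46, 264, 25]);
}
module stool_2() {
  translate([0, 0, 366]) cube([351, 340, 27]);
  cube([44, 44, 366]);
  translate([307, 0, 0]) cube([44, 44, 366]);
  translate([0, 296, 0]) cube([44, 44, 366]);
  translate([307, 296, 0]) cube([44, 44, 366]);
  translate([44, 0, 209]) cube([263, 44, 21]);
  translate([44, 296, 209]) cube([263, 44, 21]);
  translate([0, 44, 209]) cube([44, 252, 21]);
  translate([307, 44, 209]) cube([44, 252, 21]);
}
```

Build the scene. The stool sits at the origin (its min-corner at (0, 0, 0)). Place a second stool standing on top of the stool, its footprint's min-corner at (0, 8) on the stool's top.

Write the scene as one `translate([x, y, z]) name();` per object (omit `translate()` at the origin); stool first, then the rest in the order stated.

stool();
translate([0, 8, 380]) stool_2();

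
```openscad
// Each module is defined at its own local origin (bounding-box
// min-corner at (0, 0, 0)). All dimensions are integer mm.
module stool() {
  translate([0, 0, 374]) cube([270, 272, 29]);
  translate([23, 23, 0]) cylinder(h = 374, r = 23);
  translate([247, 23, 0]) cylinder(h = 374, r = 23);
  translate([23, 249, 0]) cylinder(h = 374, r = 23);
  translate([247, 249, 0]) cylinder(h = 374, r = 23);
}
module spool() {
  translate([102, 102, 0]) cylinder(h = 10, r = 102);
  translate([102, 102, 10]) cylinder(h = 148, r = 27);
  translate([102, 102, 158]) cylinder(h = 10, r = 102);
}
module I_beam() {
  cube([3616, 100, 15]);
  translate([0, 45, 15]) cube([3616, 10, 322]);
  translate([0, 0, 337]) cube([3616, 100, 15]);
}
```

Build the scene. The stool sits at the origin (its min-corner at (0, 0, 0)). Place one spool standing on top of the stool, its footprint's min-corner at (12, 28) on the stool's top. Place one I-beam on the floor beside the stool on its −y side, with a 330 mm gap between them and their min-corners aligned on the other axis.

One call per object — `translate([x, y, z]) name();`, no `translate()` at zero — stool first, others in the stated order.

stool();
translate([12, 28, 403]) spool();
translate([0, -430, 0]) I_beam();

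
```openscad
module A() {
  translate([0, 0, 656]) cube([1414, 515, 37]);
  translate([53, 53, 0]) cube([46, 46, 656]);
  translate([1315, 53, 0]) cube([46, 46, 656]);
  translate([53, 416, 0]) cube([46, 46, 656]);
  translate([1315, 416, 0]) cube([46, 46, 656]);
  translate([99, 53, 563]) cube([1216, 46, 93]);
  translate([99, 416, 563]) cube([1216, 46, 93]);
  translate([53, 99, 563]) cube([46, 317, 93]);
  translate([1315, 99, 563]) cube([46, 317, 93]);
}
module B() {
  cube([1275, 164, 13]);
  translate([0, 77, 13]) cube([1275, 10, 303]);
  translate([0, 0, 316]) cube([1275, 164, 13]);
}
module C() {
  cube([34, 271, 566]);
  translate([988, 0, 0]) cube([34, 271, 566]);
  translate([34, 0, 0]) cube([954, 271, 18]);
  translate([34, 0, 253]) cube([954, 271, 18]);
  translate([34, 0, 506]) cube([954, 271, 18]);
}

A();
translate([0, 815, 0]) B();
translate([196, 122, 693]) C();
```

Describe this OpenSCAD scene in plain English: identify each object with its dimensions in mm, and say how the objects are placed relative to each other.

A is a rectangular dining table. The top is 1414×515×37 mm with its upper surface at z = 693 mm. It stands on four 46×46 mm square legs, each inset 53 mm from the nearest pair of top edges, running from the floor to the underside of the top. Four apron rails, 46 mm thick and 93 mm tall, run between adjacent legs with their top edges flush with the underside of the top and their outer faces flush with the legs' outer faces.

B is an I-beam lying along x, 1275 mm long. Overall section height 329 mm. Two flanges 164 mm wide (y) and 13 mm thick, one on the floor and one at the top; a web 10 mm thick runs between them, centred on the flange width.

C is a bookshelf 1022 mm wide overall, 271 mm deep and 566 mm tall. The two sides are 34 mm thick vertical panels. 3 horizontal shelves of 18 mm thickness span between the inner faces of the sides; the lowest shelf sits on the floor and shelves are stacked with a clear vertical gap of 235 mm between each pair.

The I-beam is on the floor beside the table on its +y side. The bookshelf is on top of the table, centred.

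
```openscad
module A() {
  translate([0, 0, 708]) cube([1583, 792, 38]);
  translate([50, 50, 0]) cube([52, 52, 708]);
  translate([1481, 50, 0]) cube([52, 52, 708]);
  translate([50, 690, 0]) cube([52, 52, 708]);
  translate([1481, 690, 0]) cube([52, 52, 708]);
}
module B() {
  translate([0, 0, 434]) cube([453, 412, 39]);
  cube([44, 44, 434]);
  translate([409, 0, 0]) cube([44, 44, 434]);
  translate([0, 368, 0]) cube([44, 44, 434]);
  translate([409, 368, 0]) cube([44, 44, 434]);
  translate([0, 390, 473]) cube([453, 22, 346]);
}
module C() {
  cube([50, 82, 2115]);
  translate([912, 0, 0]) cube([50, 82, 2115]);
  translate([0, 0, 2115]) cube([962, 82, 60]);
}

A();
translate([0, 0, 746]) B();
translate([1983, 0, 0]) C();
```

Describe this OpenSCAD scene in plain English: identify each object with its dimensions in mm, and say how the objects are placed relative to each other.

A is a rectangular dining table. The top is 1583×792×38 mm with its upper surface at z = 746 mm. It stands on four 52×52 mm square legs, each inset 50 mm from the nearest pair of top edges, running from the floor to the underside of the top.

B is a chair: 453×412 mm seat, 39 mm thick, top at z = 473 mm, on four 44 mm square corner legs flush with the seat edges. A 22 mm thick backrest slab spans the full seat width, extending 346 mm above the seat top, its back face flush with the seat's +y edge.

C is a door frame. The clear opening is 862 mm wide and 2115 mm high. Two 50 mm wide jambs, 82 mm deep, stand either side of the opening from the floor to the top of the opening. A 60 mm thick head sits across the top of both jambs, spanning the full outside width of the frame.

The chair is on top of the table. The door frame is on the floor beside the table on its +x side.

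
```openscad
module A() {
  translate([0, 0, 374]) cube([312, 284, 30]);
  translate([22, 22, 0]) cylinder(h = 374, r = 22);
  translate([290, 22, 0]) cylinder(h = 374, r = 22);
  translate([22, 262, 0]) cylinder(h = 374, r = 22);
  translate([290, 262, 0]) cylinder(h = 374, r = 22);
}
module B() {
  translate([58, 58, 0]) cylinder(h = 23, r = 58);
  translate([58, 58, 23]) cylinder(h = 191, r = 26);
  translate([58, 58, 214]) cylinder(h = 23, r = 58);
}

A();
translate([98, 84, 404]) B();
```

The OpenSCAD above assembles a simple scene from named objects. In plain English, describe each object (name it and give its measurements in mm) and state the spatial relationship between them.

A is a simple wooden stool: a rectangular seat 312 mm (x) by 284 mm (y), 30 mm thick, top face at z = 404 mm, on four round legs, each 44 mm in diameter. The legs rest on z = 0, each leg's axis is inset half a diameter from the nearest pair of seat edges (so the leg's bounding box is flush with the corner).

B is a spool: two coaxial disc flanges of radius 58 mm and thickness 23 mm, joined by a core cylinder of radius 26 mm and height 191 mm. The lower flange rests on z = 0 and the three cylinders share a vertical axis.

The spool is on top of the stool, centred.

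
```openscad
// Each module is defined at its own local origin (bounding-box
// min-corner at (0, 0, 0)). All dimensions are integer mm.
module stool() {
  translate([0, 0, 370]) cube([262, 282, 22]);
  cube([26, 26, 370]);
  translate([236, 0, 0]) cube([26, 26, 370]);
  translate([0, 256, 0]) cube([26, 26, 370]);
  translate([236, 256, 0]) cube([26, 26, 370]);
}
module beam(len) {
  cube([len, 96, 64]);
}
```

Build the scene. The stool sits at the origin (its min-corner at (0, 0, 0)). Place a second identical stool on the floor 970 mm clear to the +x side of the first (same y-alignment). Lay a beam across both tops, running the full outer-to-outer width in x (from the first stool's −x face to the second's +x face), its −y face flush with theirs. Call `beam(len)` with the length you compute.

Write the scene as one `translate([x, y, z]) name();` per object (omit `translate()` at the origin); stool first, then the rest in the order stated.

stool();
translate([1232, 0, 0]) stool();
translate([0, 0, 392]) beam(1494);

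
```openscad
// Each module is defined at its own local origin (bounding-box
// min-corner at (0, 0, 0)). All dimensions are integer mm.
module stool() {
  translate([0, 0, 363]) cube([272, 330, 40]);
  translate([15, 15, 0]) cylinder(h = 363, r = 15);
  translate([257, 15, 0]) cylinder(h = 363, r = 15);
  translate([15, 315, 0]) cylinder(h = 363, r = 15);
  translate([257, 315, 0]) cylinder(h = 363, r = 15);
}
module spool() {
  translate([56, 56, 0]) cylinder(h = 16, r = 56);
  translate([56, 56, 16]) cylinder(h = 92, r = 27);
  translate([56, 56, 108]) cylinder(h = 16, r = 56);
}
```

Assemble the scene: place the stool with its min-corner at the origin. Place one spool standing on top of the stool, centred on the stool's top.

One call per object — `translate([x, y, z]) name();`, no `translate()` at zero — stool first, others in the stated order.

stool();
translate([80, 109, 403]) spool();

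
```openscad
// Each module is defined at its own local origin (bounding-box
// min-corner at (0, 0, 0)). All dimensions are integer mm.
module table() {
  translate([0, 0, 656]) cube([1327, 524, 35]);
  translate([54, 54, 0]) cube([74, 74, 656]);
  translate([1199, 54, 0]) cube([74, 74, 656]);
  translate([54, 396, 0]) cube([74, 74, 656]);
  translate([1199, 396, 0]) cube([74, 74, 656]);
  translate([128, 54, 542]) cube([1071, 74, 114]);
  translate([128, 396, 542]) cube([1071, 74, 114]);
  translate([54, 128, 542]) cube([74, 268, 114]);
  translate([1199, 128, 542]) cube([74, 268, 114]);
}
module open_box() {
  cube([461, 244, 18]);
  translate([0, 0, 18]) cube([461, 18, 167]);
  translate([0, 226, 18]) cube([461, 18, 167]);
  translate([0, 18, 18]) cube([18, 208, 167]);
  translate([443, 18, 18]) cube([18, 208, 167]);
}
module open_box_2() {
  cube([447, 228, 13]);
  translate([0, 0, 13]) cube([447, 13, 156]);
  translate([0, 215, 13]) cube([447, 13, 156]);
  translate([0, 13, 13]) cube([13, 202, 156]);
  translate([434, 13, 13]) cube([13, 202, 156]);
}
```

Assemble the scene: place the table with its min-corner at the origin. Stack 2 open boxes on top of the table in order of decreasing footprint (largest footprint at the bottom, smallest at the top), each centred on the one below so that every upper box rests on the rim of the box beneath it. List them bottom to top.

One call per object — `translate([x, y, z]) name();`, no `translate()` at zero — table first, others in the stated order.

table();
translate([433, 140, 691]) open_box();
translate([440, 148, 876]) open_box_2();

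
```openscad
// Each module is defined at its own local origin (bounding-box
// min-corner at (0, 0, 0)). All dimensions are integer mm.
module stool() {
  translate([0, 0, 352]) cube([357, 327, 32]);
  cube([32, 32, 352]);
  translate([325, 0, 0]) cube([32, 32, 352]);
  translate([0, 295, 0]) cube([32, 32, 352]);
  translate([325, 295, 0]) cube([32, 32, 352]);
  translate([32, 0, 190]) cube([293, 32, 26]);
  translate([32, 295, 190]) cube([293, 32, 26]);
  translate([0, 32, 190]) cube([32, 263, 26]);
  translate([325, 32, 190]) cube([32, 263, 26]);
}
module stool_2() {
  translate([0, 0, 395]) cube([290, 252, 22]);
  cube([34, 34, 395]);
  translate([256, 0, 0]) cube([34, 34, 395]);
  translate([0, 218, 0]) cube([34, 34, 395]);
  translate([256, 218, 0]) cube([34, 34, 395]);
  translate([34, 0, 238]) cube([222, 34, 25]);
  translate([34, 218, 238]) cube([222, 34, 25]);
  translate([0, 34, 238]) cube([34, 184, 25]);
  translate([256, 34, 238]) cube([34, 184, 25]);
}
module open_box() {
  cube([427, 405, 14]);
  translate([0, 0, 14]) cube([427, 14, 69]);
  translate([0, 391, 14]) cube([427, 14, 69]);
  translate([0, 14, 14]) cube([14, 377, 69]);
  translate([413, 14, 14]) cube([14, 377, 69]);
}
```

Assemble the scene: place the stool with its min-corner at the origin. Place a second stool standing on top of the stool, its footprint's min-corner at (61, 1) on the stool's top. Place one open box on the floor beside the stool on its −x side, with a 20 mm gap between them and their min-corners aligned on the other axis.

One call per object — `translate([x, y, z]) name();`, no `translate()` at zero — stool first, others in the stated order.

stool();
translate([61, 1, 384]) stool_2();
translate([-447, 0, 0]) open_box();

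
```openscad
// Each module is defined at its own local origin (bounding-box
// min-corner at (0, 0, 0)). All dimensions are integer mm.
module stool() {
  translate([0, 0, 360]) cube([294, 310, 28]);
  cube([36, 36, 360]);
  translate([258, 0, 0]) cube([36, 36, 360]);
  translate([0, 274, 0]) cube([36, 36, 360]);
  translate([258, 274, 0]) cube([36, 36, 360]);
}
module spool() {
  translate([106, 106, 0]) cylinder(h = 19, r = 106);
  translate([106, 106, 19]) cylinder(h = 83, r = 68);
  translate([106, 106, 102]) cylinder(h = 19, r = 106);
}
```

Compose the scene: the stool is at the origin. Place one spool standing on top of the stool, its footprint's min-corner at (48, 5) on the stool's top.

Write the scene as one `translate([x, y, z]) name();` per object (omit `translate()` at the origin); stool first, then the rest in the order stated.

stool();
translate([48, 5, 388]) spool();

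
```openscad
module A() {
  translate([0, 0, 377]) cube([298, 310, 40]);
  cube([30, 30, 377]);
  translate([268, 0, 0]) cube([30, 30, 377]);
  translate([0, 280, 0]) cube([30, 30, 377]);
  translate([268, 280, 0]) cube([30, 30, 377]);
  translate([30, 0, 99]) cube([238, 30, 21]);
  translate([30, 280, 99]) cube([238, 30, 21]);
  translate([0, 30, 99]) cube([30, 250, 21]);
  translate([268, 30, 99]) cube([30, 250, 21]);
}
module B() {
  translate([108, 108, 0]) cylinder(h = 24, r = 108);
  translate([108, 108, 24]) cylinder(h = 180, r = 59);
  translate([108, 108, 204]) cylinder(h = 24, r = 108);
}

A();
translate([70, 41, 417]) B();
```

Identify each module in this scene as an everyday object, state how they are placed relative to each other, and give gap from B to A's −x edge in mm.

A is a stool. B is a spool. The spool is on top of the stool. The gap from the spool to the stool's −x edge is 70 mm.

The spool's min-x is at 70; the stool's min-x is 0; gap = 70 mm.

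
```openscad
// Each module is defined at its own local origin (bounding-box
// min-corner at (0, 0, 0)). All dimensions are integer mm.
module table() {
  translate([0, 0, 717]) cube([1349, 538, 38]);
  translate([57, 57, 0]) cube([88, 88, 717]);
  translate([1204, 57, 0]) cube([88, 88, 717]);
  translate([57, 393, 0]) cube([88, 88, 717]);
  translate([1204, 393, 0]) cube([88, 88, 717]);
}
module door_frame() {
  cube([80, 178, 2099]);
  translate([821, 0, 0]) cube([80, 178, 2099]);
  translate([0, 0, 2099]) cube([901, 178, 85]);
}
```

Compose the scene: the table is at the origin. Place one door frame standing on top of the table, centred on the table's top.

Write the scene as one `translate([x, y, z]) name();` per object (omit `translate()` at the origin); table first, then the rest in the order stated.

table();
translate([224, 180, 755]) door_frame();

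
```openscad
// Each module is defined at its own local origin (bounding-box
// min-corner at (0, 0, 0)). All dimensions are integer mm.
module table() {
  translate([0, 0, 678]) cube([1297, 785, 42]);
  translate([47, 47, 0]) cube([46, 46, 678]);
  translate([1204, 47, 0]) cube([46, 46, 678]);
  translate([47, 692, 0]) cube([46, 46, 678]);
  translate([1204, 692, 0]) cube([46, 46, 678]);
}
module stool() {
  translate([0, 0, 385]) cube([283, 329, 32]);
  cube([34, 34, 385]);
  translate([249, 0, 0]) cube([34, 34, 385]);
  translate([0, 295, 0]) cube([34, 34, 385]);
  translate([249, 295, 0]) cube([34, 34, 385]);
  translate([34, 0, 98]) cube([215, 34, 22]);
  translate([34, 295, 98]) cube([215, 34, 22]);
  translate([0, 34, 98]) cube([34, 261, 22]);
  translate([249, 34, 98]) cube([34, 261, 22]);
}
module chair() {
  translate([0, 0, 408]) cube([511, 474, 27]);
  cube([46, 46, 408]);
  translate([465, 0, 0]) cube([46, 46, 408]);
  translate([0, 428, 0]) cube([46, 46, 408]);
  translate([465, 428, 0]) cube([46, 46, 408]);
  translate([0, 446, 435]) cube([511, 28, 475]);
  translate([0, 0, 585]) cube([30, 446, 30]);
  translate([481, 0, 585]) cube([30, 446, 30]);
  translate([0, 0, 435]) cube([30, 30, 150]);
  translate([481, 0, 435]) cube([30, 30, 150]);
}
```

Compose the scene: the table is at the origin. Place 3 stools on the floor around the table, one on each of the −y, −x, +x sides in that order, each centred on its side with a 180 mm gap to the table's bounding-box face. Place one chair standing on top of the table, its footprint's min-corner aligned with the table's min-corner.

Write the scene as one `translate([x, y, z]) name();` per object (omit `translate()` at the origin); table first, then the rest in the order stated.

table();
translate([507, -509, 0]) stool();
translate([-463, 228, 0]) stool();
translate([1477, 228, 0]) stool();
translate([0, 0, 720]) chair();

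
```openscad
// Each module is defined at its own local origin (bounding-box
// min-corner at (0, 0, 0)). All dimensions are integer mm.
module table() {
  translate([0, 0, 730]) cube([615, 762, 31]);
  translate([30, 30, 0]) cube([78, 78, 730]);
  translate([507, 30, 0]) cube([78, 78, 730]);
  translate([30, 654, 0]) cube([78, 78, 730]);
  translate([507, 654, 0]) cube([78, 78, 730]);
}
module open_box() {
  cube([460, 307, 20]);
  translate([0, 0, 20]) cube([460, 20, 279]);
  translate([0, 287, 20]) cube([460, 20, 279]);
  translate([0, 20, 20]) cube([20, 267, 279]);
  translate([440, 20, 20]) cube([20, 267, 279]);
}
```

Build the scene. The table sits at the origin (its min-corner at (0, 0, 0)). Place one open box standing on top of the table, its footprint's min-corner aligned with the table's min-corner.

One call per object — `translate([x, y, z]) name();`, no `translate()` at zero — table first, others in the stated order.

table();
translate([0, 0, 761]) open_box();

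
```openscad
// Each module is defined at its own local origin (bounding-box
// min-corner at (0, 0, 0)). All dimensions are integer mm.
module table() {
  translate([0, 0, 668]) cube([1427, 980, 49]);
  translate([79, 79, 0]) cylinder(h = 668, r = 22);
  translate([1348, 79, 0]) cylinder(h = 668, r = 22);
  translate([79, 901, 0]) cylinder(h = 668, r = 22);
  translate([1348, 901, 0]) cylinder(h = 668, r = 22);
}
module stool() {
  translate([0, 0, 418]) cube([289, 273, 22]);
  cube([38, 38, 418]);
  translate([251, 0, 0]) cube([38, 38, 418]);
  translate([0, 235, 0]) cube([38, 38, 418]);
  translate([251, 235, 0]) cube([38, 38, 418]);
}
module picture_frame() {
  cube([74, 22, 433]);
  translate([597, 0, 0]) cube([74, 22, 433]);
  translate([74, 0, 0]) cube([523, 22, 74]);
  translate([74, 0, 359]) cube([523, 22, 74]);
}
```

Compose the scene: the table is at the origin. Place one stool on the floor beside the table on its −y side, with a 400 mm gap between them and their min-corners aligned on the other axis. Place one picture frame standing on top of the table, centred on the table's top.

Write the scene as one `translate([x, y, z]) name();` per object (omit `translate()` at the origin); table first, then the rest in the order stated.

table();
translate([0, -673, 0]) stool();
translate([378, 479, 717]) picture_frame();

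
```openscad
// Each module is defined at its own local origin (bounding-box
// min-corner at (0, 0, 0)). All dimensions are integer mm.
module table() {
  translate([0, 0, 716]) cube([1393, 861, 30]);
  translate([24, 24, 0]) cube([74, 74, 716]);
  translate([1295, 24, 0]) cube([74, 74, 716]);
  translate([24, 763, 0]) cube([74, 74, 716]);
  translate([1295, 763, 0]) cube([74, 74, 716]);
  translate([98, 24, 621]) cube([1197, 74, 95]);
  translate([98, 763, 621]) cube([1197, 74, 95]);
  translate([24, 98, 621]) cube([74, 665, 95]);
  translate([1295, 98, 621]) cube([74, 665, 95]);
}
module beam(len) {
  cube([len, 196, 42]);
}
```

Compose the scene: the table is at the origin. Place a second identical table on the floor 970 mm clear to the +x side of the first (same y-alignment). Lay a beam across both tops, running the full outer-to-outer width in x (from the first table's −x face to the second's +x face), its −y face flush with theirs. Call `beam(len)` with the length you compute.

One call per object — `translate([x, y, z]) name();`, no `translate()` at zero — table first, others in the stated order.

table();
translate([2363, 0, 0]) table();
translate([0, 0, 746]) beam(3756);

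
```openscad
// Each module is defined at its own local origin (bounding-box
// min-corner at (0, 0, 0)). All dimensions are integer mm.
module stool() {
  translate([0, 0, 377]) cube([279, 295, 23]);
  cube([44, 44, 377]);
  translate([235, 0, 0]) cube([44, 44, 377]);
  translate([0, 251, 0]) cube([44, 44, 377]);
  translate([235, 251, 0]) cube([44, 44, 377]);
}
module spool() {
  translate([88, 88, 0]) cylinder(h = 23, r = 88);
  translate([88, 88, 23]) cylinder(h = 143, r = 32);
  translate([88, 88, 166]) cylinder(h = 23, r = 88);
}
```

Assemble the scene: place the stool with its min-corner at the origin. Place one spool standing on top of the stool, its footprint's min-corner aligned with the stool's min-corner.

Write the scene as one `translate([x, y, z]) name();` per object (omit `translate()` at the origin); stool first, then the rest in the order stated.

stool();
translate([0, 0, 400]) spool();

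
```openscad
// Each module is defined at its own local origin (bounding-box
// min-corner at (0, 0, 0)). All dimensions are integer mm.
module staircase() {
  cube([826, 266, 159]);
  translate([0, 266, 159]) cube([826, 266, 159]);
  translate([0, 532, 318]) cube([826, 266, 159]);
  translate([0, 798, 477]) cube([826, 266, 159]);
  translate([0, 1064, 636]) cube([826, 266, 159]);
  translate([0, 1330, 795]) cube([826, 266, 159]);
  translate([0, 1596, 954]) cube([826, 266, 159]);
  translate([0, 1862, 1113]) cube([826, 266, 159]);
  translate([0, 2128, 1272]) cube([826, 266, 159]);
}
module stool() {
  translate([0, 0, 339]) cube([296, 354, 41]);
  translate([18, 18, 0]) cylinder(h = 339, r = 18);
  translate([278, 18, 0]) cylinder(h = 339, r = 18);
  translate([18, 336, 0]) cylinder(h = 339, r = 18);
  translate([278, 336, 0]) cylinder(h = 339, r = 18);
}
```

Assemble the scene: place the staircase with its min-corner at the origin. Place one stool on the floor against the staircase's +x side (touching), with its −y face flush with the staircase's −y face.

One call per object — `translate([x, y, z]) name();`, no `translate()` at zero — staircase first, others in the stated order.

staircase();
translate([826, 0, 0]) stool();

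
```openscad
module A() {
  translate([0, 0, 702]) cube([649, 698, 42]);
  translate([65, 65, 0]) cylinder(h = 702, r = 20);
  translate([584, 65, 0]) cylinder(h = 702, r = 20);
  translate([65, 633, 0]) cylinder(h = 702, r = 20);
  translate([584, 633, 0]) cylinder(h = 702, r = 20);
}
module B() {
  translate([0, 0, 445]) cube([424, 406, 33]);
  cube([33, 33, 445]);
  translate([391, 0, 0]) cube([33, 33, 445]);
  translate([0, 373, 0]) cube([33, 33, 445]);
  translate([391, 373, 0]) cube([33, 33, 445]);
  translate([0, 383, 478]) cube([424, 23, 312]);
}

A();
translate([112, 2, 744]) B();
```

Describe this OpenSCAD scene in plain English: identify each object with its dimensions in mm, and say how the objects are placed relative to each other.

A is a table: top 649 mm (x) × 698 mm (y), 42 mm thick, upper face at z = 744 mm, on four round legs of 40 mm diameter, each leg's bounding box inset 45 mm from the nearest pair of top edges, running from z = 0 to the bottom of the top.

B is a chair. The seat is a 424×406×33 mm slab with its top at z = 478 mm, on four 33×33 mm corner legs (flush with the seat edges, standing on z = 0). A flat backrest 23 mm thick, 312 mm tall, spans the full seat width and rises from the seat top along its +y edge, rear face flush with the rear of the seat.

The chair is on top of the table.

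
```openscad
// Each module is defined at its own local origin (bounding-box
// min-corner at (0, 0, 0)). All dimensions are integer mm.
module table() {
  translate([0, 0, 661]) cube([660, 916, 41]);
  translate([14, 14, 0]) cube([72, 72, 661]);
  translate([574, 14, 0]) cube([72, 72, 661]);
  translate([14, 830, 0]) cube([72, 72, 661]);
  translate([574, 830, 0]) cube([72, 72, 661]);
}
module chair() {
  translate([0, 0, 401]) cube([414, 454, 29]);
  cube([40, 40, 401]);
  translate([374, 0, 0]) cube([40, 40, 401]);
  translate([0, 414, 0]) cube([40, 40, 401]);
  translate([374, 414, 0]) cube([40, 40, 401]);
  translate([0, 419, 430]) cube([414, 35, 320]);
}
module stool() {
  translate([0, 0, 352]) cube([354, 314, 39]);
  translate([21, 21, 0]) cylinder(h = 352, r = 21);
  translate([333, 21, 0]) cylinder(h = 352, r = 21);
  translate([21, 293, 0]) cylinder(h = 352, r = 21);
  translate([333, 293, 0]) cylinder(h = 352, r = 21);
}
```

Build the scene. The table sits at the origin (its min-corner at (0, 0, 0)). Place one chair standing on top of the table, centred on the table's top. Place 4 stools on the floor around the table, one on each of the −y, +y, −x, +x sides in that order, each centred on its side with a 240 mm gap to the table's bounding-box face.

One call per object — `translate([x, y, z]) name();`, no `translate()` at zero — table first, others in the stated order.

table();
translate([123, 231, 702]) chair();
translate([153, -554, 0]) stool();
translate([153, 1156, 0]) stool();
translate([-594, 301, 0]) stool();
translate([900, 301, 0]) stool();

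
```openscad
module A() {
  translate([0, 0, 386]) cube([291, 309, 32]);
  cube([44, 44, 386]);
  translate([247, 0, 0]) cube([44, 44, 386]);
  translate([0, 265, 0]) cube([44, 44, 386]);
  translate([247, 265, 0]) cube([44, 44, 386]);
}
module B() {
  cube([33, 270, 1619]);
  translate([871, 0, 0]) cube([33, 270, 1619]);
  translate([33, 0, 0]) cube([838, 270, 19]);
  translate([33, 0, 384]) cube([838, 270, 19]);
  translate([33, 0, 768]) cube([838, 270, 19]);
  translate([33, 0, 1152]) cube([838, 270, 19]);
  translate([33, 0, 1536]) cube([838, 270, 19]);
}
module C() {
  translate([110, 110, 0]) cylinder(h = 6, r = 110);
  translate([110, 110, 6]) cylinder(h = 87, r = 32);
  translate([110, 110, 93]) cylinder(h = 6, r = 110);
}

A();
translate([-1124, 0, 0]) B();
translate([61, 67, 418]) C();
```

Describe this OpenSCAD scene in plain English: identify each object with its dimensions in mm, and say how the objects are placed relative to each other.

A is a simple wooden stool: a rectangular seat 291 mm (x) by 309 mm (y), 32 mm thick, top face at z = 418 mm, on four square legs, each 44×44 mm in cross-section. The legs rest on z = 0, each flush with a corner of the seat.

B is a bookshelf 904 mm wide overall, 270 mm deep and 1619 mm tall. The two sides are 33 mm thick vertical panels. 5 horizontal shelves of 19 mm thickness span between the inner faces of the sides; the lowest shelf sits on the floor and shelves are stacked with a clear vertical gap of 365 mm between each pair.

C is a spool: two coaxial disc flanges of radius 110 mm and thickness 6 mm, joined by a core cylinder of radius 32 mm and height 87 mm. The lower flange rests on z = 0 and the three cylinders share a vertical axis.

The bookshelf is on the floor beside the stool on its −x side. The spool is on top of the stool.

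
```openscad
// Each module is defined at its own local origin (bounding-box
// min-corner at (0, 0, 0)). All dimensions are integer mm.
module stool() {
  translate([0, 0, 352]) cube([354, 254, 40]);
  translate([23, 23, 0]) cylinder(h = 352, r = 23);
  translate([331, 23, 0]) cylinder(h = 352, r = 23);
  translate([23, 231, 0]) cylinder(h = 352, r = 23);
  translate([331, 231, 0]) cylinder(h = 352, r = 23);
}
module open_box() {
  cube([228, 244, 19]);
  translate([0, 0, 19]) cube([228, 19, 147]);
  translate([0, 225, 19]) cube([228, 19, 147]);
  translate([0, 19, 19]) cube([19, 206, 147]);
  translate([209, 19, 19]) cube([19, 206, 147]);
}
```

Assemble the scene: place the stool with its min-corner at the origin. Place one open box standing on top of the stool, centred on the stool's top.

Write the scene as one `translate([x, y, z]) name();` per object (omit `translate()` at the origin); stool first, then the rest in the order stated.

stool();
translate([63, 5, 392]) open_box();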